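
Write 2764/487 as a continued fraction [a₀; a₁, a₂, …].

⌊2764/487⌋ = 5, remainder 329
⌊487/329⌋ = 1, remainder 158
⌊329/158⌋ = 2, remainder 13
⌊158/13⌋ = 12, remainder 2
⌊13/2⌋ = 6, remainder 1
⌊2/1⌋ = 2, remainder 0

[5; 1, 2, 12, 6, 2]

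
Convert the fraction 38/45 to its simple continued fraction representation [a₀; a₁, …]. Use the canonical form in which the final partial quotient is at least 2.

⌊38/45⌋ = 0, remainder 38
⌊45/38⌋ = 1, remainder 7
⌊38/7⌋ = 5, remainder 3
⌊7/3⌋ = 2, remainder 1
⌊3/1⌋ = 3, remainder 0

[0; 1, 5, 2, 3]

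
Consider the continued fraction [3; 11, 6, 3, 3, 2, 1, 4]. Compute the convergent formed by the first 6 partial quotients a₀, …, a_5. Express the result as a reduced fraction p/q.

4999/1618

a_0 = 3: 3/1
a_1 = 11: 34/11
a_2 = 6: 207/67
a_3 = 3: 655/212
a_4 = 3: 2172/703
a_5 = 2: 4999/1618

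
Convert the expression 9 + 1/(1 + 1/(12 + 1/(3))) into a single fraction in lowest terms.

Starting at the tail and folding back:
Start with 3.
12 + 1/(3/1) = 12 + 1/3 = 37/3
1 + 1/(37/3) = 1 + 3/37 = 40/37
9 + 1/(40/37) = 9 + 37/40 = 397/40

397/40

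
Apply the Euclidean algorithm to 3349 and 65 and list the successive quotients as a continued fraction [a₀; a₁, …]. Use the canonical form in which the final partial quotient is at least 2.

Repeatedly divide and take the remainder:
3349 = 51·65 + 34, so a_0 = 51
65 = 1·34 + 31, so a_1 = 1
34 = 1·31 + 3, so a_2 = 1
31 = 10·3 + 1, so a_3 = 10
3 = 3·1 + 0, so a_4 = 3

[51; 1, 1, 10, 3]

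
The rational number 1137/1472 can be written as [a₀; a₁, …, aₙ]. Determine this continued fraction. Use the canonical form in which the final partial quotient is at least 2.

[0; 1, 3, 2, 1, 1, 6, 10]

Apply division with remainder until the remainder is 0:
1137 = 0·1472 + 1137, so a_0 = 0
1472 = 1·1137 + 335, so a_1 = 1
1137 = 3·335 + 132, so a_2 = 3
335 = 2·132 + 71, so a_3 = 2
132 = 1·71 + 61, so a_4 = 1
71 = 1·61 + 10, so a_5 = 1
61 = 6·10 + 1, so a_6 = 6
10 = 10·1 + 0, so a_7 = 10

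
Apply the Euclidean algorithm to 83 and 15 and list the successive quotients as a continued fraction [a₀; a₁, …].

83 ÷ 15 → quotient 5, remainder 8
15 ÷ 8 → quotient 1, remainder 7
8 ÷ 7 → quotient 1, remainder 1
7 ÷ 1 → quotient 7, remainder 0

[5; 1, 1, 7]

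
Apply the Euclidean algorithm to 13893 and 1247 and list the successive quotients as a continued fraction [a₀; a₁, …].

[11; 7, 11, 1, 2, 1, 3]

Run the Euclidean algorithm, recording each quotient:
13893 ÷ 1247 → quotient 11, remainder 176
1247 ÷ 176 → quotient 7, remainder 15
176 ÷ 15 → quotient 11, remainder 11
15 ÷ 11 → quotient 1, remainder 4
11 ÷ 4 → quotient 2, remainder 3
4 ÷ 3 → quotient 1, remainder 1
3 ÷ 1 → quotient 3, remainder 0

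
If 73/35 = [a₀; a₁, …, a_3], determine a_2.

Run the Euclidean algorithm, recording each quotient:
73 ÷ 35 → quotient 2, remainder 3
35 ÷ 3 → quotient 11, remainder 2
3 ÷ 2 → quotient 1, remainder 1

1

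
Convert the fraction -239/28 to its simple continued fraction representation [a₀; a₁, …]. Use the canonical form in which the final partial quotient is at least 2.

Repeatedly divide and take the remainder:
⌊-239/28⌋ = -9, remainder 13
⌊28/13⌋ = 2, remainder 2
⌊13/2⌋ = 6, remainder 1
⌊2/1⌋ = 2, remainder 0

[-9; 2, 6, 2]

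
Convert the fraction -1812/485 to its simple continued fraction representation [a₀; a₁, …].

[-4; 3, 1, 3, 1, 2, 1, 6]

-1812 = -4·485 + 128, so a_0 = -4
485 = 3·128 + 101, so a_1 = 3
128 = 1·101 + 27, so a_2 = 1
101 = 3·27 + 20, so a_3 = 3
27 = 1·20 + 7, so a_4 = 1
20 = 2·7 + 6, so a_5 = 2
7 = 1·6 + 1, so a_6 = 1
6 = 6·1 + 0, so a_7 = 6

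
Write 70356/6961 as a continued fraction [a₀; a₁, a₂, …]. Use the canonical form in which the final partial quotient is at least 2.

Repeatedly divide and take the remainder:
70356 = 10·6961 + 746, so a_0 = 10
6961 = 9·746 + 247, so a_1 = 9
746 = 3·247 + 5, so a_2 = 3
247 = 49·5 + 2, so a_3 = 49
5 = 2·2 + 1, so a_4 = 2
2 = 2·1 + 0, so a_5 = 2

[10; 9, 3, 49, 2, 2]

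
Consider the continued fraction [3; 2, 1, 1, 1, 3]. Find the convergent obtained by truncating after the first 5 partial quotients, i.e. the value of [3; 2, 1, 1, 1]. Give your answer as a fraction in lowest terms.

27/8

a_0 = 3: 3/1
a_1 = 2: 7/2
a_2 = 1: 10/3
a_3 = 1: 17/5
a_4 = 1: 27/8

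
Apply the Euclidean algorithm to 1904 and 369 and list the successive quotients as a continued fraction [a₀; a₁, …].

1904 ÷ 369 → quotient 5, remainder 59
369 ÷ 59 → quotient 6, remainder 15
59 ÷ 15 → quotient 3, remainder 14
15 ÷ 14 → quotient 1, remainder 1
14 ÷ 1 → quotient 14, remainder 0

[5; 6, 3, 1, 14]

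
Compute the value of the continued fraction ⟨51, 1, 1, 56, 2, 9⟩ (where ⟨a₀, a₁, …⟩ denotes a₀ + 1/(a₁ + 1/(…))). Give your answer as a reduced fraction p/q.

a_0 = 51: 51/1
a_1 = 1: 52/1
a_2 = 1: 103/2
a_3 = 56: 5820/113
a_4 = 2: 11743/228
a_5 = 9: 111507/2165

111507/2165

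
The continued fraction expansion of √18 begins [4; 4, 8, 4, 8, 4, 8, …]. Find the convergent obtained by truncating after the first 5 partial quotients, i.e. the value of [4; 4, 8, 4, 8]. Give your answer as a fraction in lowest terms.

Starting at the tail and folding back:
Start with 8.
4 + 1/(8/1) = 4 + 1/8 = 33/8
8 + 1/(33/8) = 8 + 8/33 = 272/33
4 + 1/(272/33) = 4 + 33/272 = 1121/272
4 + 1/(1121/272) = 4 + 272/1121 = 4756/1121

4756/1121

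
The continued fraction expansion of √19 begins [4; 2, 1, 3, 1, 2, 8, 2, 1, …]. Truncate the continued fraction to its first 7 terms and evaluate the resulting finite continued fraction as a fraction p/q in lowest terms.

a_0 = 4: 4/1
a_1 = 2: 9/2
a_2 = 1: 13/3
a_3 = 3: 48/11
a_4 = 1: 61/14
a_5 = 2: 170/39
a_6 = 8: 1421/326

1421/326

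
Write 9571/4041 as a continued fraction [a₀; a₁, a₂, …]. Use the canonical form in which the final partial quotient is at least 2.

[2; 2, 1, 2, 2, 52, 1, 3]

9571 ÷ 4041 → quotient 2, remainder 1489
4041 ÷ 1489 → quotient 2, remainder 1063
1489 ÷ 1063 → quotient 1, remainder 426
1063 ÷ 426 → quotient 2, remainder 211
426 ÷ 211 → quotient 2, remainder 4
211 ÷ 4 → quotient 52, remainder 3
4 ÷ 3 → quotient 1, remainder 1
3 ÷ 1 → quotient 3, remainder 0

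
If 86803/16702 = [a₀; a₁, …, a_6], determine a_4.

8

Run the Euclidean algorithm, recording each quotient:
⌊86803/16702⌋ = 5, remainder 3293
⌊16702/3293⌋ = 5, remainder 237
⌊3293/237⌋ = 13, remainder 212
⌊237/212⌋ = 1, remainder 25
⌊212/25⌋ = 8, remainder 12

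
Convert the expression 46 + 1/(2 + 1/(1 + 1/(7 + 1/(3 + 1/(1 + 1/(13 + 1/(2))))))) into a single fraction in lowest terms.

125555/2709

Start with 2.
13 + 1/(2/1) = 13 + 1/2 = 27/2
1 + 1/(27/2) = 1 + 2/27 = 29/27
3 + 1/(29/27) = 3 + 27/29 = 114/29
7 + 1/(114/29) = 7 + 29/114 = 827/114
1 + 1/(827/114) = 1 + 114/827 = 941/827
2 + 1/(941/827) = 2 + 827/941 = 2709/941
46 + 1/(2709/941) = 46 + 941/2709 = 125555/2709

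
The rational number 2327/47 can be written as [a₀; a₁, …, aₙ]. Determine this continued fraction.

Apply division with remainder until the remainder is 0:
⌊2327/47⌋ = 49, remainder 24
⌊47/24⌋ = 1, remainder 23
⌊24/23⌋ = 1, remainder 1
⌊23/1⌋ = 23, remainder 0

[49; 1, 1, 23]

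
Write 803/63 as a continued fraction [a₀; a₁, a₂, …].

[12; 1, 2, 1, 15]

Run the Euclidean algorithm, recording each quotient:
⌊803/63⌋ = 12, remainder 47
⌊63/47⌋ = 1, remainder 16
⌊47/16⌋ = 2, remainder 15
⌊16/15⌋ = 1, remainder 1
⌊15/1⌋ = 15, remainder 0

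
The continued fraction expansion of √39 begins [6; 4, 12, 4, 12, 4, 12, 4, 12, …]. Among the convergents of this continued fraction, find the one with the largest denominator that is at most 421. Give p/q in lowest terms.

1249/200

a_0 = 6: 6/1  (≤ bound)
a_1 = 4: 25/4  (≤ bound)
a_2 = 12: 306/49  (≤ bound)
a_3 = 4: 1249/200  (≤ bound)
a_4 = 12: 15294/2449  (> 421, stop)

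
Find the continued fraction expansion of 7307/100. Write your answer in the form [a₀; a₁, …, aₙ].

[73; 14, 3, 2]

7307 = 73·100 + 7, so a_0 = 73
100 = 14·7 + 2, so a_1 = 14
7 = 3·2 + 1, so a_2 = 3
2 = 2·1 + 0, so a_3 = 2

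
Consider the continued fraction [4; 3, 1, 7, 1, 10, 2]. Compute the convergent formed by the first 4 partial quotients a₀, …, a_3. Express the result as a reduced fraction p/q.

132/31

a_0 = 4: 4/1
a_1 = 3: 13/3
a_2 = 1: 17/4
a_3 = 7: 132/31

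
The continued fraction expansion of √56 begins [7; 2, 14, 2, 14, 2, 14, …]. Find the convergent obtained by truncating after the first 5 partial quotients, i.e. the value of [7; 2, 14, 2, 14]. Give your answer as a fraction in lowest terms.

6503/869

a_0 = 7: 7/1
a_1 = 2: 15/2
a_2 = 14: 217/29
a_3 = 2: 449/60
a_4 = 14: 6503/869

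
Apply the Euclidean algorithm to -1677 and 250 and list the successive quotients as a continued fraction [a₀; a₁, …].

[-7; 3, 2, 2, 1, 4, 2]

Repeatedly divide and take the remainder:
⌊-1677/250⌋ = -7, remainder 73
⌊250/73⌋ = 3, remainder 31
⌊73/31⌋ = 2, remainder 11
⌊31/11⌋ = 2, remainder 9
⌊11/9⌋ = 1, remainder 2
⌊9/2⌋ = 4, remainder 1
⌊2/1⌋ = 2, remainder 0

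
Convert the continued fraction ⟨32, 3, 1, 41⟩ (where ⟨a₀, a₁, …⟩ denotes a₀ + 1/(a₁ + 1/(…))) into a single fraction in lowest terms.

Start with 41.
1 + 1/(41/1) = 1 + 1/41 = 42/41
3 + 1/(42/41) = 3 + 41/42 = 167/42
32 + 1/(167/42) = 32 + 42/167 = 5386/167

5386/167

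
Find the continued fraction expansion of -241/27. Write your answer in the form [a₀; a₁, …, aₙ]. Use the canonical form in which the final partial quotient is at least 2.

[-9; 13, 2]

-241 = -9·27 + 2, so a_0 = -9
27 = 13·2 + 1, so a_1 = 13
2 = 2·1 + 0, so a_2 = 2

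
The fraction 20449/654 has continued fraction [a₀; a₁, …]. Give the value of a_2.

Repeatedly divide and take the remainder:
⌊20449/654⌋ = 31, remainder 175
⌊654/175⌋ = 3, remainder 129
⌊175/129⌋ = 1, remainder 46

1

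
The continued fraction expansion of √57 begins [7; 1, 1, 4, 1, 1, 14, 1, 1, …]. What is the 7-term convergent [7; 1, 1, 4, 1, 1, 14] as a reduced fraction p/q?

Start with 14.
1 + 1/(14/1) = 1 + 1/14 = 15/14
1 + 1/(15/14) = 1 + 14/15 = 29/15
4 + 1/(29/15) = 4 + 15/29 = 131/29
1 + 1/(131/29) = 1 + 29/131 = 160/131
1 + 1/(160/131) = 1 + 131/160 = 291/160
7 + 1/(291/160) = 7 + 160/291 = 2197/291

2197/291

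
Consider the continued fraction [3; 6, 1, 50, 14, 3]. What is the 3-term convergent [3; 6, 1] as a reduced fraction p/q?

a_0 = 3: 3/1
a_1 = 6: 19/6
a_2 = 1: 22/7

22/7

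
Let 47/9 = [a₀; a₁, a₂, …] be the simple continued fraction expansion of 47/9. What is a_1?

4

47 = 5·9 + 2, so a_0 = 5
9 = 4·2 + 1, so a_1 = 4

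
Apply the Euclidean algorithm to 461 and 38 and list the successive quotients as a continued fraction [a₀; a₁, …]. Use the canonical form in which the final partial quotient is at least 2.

[12; 7, 1, 1, 2]

⌊461/38⌋ = 12, remainder 5
⌊38/5⌋ = 7, remainder 3
⌊5/3⌋ = 1, remainder 2
⌊3/2⌋ = 1, remainder 1
⌊2/1⌋ = 2, remainder 0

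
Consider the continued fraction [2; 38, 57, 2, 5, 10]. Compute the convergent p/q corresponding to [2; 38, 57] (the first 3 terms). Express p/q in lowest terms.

4391/2167

Start with 57.
38 + 1/(57/1) = 38 + 1/57 = 2167/57
2 + 1/(2167/57) = 2 + 57/2167 = 4391/2167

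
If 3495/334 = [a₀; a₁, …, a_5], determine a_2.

6

⌊3495/334⌋ = 10, remainder 155
⌊334/155⌋ = 2, remainder 24
⌊155/24⌋ = 6, remainder 11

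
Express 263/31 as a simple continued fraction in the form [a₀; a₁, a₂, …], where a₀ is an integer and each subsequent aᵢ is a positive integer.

263 = 8·31 + 15, so a_0 = 8
31 = 2·15 + 1, so a_1 = 2
15 = 15·1 + 0, so a_2 = 15

[8; 2, 15]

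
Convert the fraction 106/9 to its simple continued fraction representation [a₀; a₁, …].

[11; 1, 3, 2]

Run the Euclidean algorithm, recording each quotient:
106 = 11·9 + 7, so a_0 = 11
9 = 1·7 + 2, so a_1 = 1
7 = 3·2 + 1, so a_2 = 3
2 = 2·1 + 0, so a_3 = 2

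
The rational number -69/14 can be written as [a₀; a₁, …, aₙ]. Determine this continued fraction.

Run the Euclidean algorithm, recording each quotient:
⌊-69/14⌋ = -5, remainder 1
⌊14/1⌋ = 14, remainder 0

[-5; 14]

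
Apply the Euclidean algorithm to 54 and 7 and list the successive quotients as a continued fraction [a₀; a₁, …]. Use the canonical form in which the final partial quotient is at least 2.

Repeatedly divide and take the remainder:
54 ÷ 7 → quotient 7, remainder 5
7 ÷ 5 → quotient 1, remainder 2
5 ÷ 2 → quotient 2, remainder 1
2 ÷ 1 → quotient 2, remainder 0

[7; 1, 2, 2]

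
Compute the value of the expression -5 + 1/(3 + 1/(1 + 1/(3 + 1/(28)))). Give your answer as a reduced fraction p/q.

-2007/424

Start with 28.
3 + 1/(28/1) = 3 + 1/28 = 85/28
1 + 1/(85/28) = 1 + 28/85 = 113/85
3 + 1/(113/85) = 3 + 85/113 = 424/113
-5 + 1/(424/113) = -5 + 113/424 = -2007/424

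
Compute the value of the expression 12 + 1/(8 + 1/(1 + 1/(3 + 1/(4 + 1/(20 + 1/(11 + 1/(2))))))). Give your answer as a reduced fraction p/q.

a_0 = 12: 12/1
a_1 = 8: 97/8
a_2 = 1: 109/9
a_3 = 3: 424/35
a_4 = 4: 1805/149
a_5 = 20: 36524/3015
a_6 = 11: 403569/33314
a_7 = 2: 843662/69643

843662/69643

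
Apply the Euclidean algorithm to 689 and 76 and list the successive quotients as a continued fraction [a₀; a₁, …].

[9; 15, 5]

689 = 9·76 + 5, so a_0 = 9
76 = 15·5 + 1, so a_1 = 15
5 = 5·1 + 0, so a_2 = 5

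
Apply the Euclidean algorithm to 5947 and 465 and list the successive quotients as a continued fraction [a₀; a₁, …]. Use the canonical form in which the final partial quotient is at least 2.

[12; 1, 3, 1, 2, 1, 11, 2]

⌊5947/465⌋ = 12, remainder 367
⌊465/367⌋ = 1, remainder 98
⌊367/98⌋ = 3, remainder 73
⌊98/73⌋ = 1, remainder 25
⌊73/25⌋ = 2, remainder 23
⌊25/23⌋ = 1, remainder 2
⌊23/2⌋ = 11, remainder 1
⌊2/1⌋ = 2, remainder 0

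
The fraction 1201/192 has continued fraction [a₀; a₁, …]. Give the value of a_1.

3

1201 ÷ 192 → quotient 6, remainder 49
192 ÷ 49 → quotient 3, remainder 45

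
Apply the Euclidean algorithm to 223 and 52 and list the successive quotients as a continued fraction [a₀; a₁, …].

223 ÷ 52 → quotient 4, remainder 15
52 ÷ 15 → quotient 3, remainder 7
15 ÷ 7 → quotient 2, remainder 1
7 ÷ 1 → quotient 7, remainder 0

[4; 3, 2, 7]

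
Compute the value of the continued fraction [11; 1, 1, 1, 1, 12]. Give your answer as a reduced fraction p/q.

731/63

Start with 12.
1 + 1/(12/1) = 1 + 1/12 = 13/12
1 + 1/(13/12) = 1 + 12/13 = 25/13
1 + 1/(25/13) = 1 + 13/25 = 38/25
1 + 1/(38/25) = 1 + 25/38 = 63/38
11 + 1/(63/38) = 11 + 38/63 = 731/63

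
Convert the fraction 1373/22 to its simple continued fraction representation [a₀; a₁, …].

[62; 2, 2, 4]

Repeatedly divide and take the remainder:
⌊1373/22⌋ = 62, remainder 9
⌊22/9⌋ = 2, remainder 4
⌊9/4⌋ = 2, remainder 1
⌊4/1⌋ = 4, remainder 0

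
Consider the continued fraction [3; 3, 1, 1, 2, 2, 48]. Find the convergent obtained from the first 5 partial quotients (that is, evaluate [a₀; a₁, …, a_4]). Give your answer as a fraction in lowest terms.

a_0 = 3: 3/1
a_1 = 3: 10/3
a_2 = 1: 13/4
a_3 = 1: 23/7
a_4 = 2: 59/18

59/18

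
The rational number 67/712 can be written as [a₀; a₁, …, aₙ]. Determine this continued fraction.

⌊67/712⌋ = 0, remainder 67
⌊712/67⌋ = 10, remainder 42
⌊67/42⌋ = 1, remainder 25
⌊42/25⌋ = 1, remainder 17
⌊25/17⌋ = 1, remainder 8
⌊17/8⌋ = 2, remainder 1
⌊8/1⌋ = 8, remainder 0

[0; 10, 1, 1, 1, 2, 8]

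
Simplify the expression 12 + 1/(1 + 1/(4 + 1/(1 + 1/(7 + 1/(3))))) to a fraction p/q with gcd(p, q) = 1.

Start with 3.
7 + 1/(3/1) = 7 + 1/3 = 22/3
1 + 1/(22/3) = 1 + 3/22 = 25/22
4 + 1/(25/22) = 4 + 22/25 = 122/25
1 + 1/(122/25) = 1 + 25/122 = 147/122
12 + 1/(147/122) = 12 + 122/147 = 1886/147

1886/147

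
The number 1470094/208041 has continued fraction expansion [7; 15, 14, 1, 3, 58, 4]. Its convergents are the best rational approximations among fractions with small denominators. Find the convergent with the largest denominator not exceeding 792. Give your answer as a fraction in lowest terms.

a_0 = 7: 7/1  (≤ bound)
a_1 = 15: 106/15  (≤ bound)
a_2 = 14: 1491/211  (≤ bound)
a_3 = 1: 1597/226  (≤ bound)
a_4 = 3: 6282/889  (> 792, stop)

1597/226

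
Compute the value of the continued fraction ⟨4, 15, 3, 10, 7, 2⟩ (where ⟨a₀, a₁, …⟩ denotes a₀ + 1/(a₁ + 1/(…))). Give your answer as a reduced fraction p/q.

Start with 2.
7 + 1/(2/1) = 7 + 1/2 = 15/2
10 + 1/(15/2) = 10 + 2/15 = 152/15
3 + 1/(152/15) = 3 + 15/152 = 471/152
15 + 1/(471/152) = 15 + 152/471 = 7217/471
4 + 1/(7217/471) = 4 + 471/7217 = 29339/7217

29339/7217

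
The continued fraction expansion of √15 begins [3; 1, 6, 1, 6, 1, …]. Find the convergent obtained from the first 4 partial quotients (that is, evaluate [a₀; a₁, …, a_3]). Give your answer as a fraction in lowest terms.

31/8

Start with 1.
6 + 1/(1/1) = 6 + 1/1 = 7/1
1 + 1/(7/1) = 1 + 1/7 = 8/7
3 + 1/(8/7) = 3 + 7/8 = 31/8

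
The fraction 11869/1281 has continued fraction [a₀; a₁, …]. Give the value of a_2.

Apply division with remainder until the remainder is 0:
11869 = 9·1281 + 340, so a_0 = 9
1281 = 3·340 + 261, so a_1 = 3
340 = 1·261 + 79, so a_2 = 1

1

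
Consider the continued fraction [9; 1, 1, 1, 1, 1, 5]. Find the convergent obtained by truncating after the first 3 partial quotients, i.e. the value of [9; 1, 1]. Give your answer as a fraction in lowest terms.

19/2

Build up convergents one term at a time:
a_0 = 9: 9/1
a_1 = 1: 10/1
a_2 = 1: 19/2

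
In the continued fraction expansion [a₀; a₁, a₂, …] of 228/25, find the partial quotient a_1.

⌊228/25⌋ = 9, remainder 3
⌊25/3⌋ = 8, remainder 1

8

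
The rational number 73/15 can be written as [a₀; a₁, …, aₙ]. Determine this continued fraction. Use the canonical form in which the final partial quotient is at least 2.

[4; 1, 6, 2]

73 = 4·15 + 13, so a_0 = 4
15 = 1·13 + 2, so a_1 = 1
13 = 6·2 + 1, so a_2 = 6
2 = 2·1 + 0, so a_3 = 2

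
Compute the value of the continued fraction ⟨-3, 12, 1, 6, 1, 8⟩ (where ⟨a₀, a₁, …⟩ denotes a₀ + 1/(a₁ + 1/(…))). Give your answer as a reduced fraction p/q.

-2671/914

Compute successive convergents:
a_0 = -3: -3/1
a_1 = 12: -35/12
a_2 = 1: -38/13
a_3 = 6: -263/90
a_4 = 1: -301/103
a_5 = 8: -2671/914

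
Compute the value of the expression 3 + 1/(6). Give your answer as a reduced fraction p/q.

19/6

Start with 6.
3 + 1/(6/1) = 3 + 1/6 = 19/6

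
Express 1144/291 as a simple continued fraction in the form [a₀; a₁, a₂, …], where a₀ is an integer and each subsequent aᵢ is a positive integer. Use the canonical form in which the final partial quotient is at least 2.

[3; 1, 13, 1, 1, 4, 2]

1144 ÷ 291 → quotient 3, remainder 271
291 ÷ 271 → quotient 1, remainder 20
271 ÷ 20 → quotient 13, remainder 11
20 ÷ 11 → quotient 1, remainder 9
11 ÷ 9 → quotient 1, remainder 2
9 ÷ 2 → quotient 4, remainder 1
2 ÷ 1 → quotient 2, remainder 0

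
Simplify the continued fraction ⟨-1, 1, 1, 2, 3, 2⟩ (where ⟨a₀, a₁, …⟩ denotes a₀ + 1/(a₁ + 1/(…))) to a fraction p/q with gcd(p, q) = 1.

-16/39

Starting at the tail and folding back:
Start with 2.
3 + 1/(2/1) = 3 + 1/2 = 7/2
2 + 1/(7/2) = 2 + 2/7 = 16/7
1 + 1/(16/7) = 1 + 7/16 = 23/16
1 + 1/(23/16) = 1 + 16/23 = 39/23
-1 + 1/(39/23) = -1 + 23/39 = -16/39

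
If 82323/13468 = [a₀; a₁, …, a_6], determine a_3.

8

Apply division with remainder until the remainder is 0:
82323 ÷ 13468 → quotient 6, remainder 1515
13468 ÷ 1515 → quotient 8, remainder 1348
1515 ÷ 1348 → quotient 1, remainder 167
1348 ÷ 167 → quotient 8, remainder 12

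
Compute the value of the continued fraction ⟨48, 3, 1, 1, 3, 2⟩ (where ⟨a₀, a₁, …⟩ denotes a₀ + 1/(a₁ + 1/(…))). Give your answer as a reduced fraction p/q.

Compute successive convergents:
a_0 = 48: 48/1
a_1 = 3: 145/3
a_2 = 1: 193/4
a_3 = 1: 338/7
a_4 = 3: 1207/25
a_5 = 2: 2752/57

2752/57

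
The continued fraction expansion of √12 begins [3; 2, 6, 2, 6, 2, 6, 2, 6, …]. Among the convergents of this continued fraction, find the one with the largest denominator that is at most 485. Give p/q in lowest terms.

1351/390

List convergents until the denominator exceeds the bound:
a_0 = 3: 3/1  (≤ bound)
a_1 = 2: 7/2  (≤ bound)
a_2 = 6: 45/13  (≤ bound)
a_3 = 2: 97/28  (≤ bound)
a_4 = 6: 627/181  (≤ bound)
a_5 = 2: 1351/390  (≤ bound)
a_6 = 6: 8733/2521  (> 485, stop)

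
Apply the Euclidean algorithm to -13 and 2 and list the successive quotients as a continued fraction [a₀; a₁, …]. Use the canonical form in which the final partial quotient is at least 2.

⌊-13/2⌋ = -7, remainder 1
⌊2/1⌋ = 2, remainder 0

[-7; 2]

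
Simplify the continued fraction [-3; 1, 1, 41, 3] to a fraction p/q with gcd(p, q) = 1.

-626/251

Start with 3.
41 + 1/(3/1) = 41 + 1/3 = 124/3
1 + 1/(124/3) = 1 + 3/124 = 127/124
1 + 1/(127/124) = 1 + 124/127 = 251/127
-3 + 1/(251/127) = -3 + 127/251 = -626/251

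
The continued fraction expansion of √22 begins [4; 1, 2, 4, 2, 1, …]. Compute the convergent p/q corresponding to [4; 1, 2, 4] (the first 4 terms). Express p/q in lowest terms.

Start with 4.
2 + 1/(4/1) = 2 + 1/4 = 9/4
1 + 1/(9/4) = 1 + 4/9 = 13/9
4 + 1/(13/9) = 4 + 9/13 = 61/13

61/13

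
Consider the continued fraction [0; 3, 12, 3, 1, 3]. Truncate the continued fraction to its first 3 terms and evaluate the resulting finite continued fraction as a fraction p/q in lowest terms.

Start with 12.
3 + 1/(12/1) = 3 + 1/12 = 37/12
0 + 1/(37/12) = 0 + 12/37 = 12/37

12/37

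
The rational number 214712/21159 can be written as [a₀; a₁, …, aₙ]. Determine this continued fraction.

[10; 6, 1, 3, 2, 31, 11]

Repeatedly divide and take the remainder:
214712 ÷ 21159 → quotient 10, remainder 3122
21159 ÷ 3122 → quotient 6, remainder 2427
3122 ÷ 2427 → quotient 1, remainder 695
2427 ÷ 695 → quotient 3, remainder 342
695 ÷ 342 → quotient 2, remainder 11
342 ÷ 11 → quotient 31, remainder 1
11 ÷ 1 → quotient 11, remainder 0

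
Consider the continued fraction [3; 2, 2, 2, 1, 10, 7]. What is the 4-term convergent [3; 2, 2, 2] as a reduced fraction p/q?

41/12

Compute successive convergents:
a_0 = 3: 3/1
a_1 = 2: 7/2
a_2 = 2: 17/5
a_3 = 2: 41/12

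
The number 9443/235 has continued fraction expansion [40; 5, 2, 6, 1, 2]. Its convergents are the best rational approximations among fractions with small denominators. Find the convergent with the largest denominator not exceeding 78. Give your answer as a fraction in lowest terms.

2853/71

List convergents until the denominator exceeds the bound:
a_0 = 40: 40/1  (≤ bound)
a_1 = 5: 201/5  (≤ bound)
a_2 = 2: 442/11  (≤ bound)
a_3 = 6: 2853/71  (≤ bound)
a_4 = 1: 3295/82  (> 78, stop)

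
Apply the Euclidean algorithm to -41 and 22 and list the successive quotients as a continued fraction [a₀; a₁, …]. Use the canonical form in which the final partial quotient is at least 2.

-41 = -2·22 + 3, so a_0 = -2
22 = 7·3 + 1, so a_1 = 7
3 = 3·1 + 0, so a_2 = 3

[-2; 7, 3]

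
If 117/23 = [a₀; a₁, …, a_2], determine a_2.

Apply division with remainder until the remainder is 0:
117 ÷ 23 → quotient 5, remainder 2
23 ÷ 2 → quotient 11, remainder 1
2 ÷ 1 → quotient 2, remainder 0

2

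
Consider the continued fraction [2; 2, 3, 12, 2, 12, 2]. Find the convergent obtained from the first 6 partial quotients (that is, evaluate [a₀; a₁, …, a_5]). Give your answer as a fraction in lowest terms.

Use the convergent recurrence hₖ = aₖ·hₖ₋₁ + hₖ₋₂ (and likewise for the denominators kₖ):
a_0 = 2: 2/1
a_1 = 2: 5/2
a_2 = 3: 17/7
a_3 = 12: 209/86
a_4 = 2: 435/179
a_5 = 12: 5429/2234

5429/2234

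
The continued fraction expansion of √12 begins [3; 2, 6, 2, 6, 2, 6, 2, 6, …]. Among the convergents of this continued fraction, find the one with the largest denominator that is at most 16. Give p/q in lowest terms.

45/13

a_0 = 3: 3/1  (≤ bound)
a_1 = 2: 7/2  (≤ bound)
a_2 = 6: 45/13  (≤ bound)
a_3 = 2: 97/28  (> 16, stop)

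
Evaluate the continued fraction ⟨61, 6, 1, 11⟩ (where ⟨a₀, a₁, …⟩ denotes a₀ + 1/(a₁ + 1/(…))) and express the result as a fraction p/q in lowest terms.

Collapse the nested fraction from the inside out:
Start with 11.
1 + 1/(11/1) = 1 + 1/11 = 12/11
6 + 1/(12/11) = 6 + 11/12 = 83/12
61 + 1/(83/12) = 61 + 12/83 = 5075/83

5075/83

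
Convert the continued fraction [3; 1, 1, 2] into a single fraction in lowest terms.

Build up convergents one term at a time:
a_0 = 3: 3/1
a_1 = 1: 4/1
a_2 = 1: 7/2
a_3 = 2: 18/5

18/5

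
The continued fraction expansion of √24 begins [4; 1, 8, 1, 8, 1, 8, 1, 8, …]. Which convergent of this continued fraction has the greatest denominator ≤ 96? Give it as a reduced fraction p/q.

436/89

List convergents until the denominator exceeds the bound:
a_0 = 4: 4/1  (≤ bound)
a_1 = 1: 5/1  (≤ bound)
a_2 = 8: 44/9  (≤ bound)
a_3 = 1: 49/10  (≤ bound)
a_4 = 8: 436/89  (≤ bound)
a_5 = 1: 485/99  (> 96, stop)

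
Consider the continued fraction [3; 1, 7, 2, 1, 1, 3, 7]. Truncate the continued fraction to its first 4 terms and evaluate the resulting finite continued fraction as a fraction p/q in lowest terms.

66/17

Start with 2.
7 + 1/(2/1) = 7 + 1/2 = 15/2
1 + 1/(15/2) = 1 + 2/15 = 17/15
3 + 1/(17/15) = 3 + 15/17 = 66/17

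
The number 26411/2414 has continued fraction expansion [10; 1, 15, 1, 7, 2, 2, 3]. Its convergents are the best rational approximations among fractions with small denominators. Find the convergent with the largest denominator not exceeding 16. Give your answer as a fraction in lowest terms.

175/16

a_0 = 10: 10/1  (≤ bound)
a_1 = 1: 11/1  (≤ bound)
a_2 = 15: 175/16  (≤ bound)
a_3 = 1: 186/17  (> 16, stop)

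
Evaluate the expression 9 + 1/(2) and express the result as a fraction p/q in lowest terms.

Start with 2.
9 + 1/(2/1) = 9 + 1/2 = 19/2

19/2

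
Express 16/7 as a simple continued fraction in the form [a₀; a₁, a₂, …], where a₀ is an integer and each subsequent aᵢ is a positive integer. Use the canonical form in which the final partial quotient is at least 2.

[2; 3, 2]

16 ÷ 7 → quotient 2, remainder 2
7 ÷ 2 → quotient 3, remainder 1
2 ÷ 1 → quotient 2, remainder 0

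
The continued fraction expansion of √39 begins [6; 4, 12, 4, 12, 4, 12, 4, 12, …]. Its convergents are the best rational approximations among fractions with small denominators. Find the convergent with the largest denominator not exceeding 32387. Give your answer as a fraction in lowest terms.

a_0 = 6: 6/1  (≤ bound)
a_1 = 4: 25/4  (≤ bound)
a_2 = 12: 306/49  (≤ bound)
a_3 = 4: 1249/200  (≤ bound)
a_4 = 12: 15294/2449  (≤ bound)
a_5 = 4: 62425/9996  (≤ bound)
a_6 = 12: 764394/122401  (> 32387, stop)

62425/9996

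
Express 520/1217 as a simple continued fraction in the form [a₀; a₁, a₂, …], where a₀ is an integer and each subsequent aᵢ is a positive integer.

[0; 2, 2, 1, 15, 11]

Repeatedly divide and take the remainder:
520 = 0·1217 + 520, so a_0 = 0
1217 = 2·520 + 177, so a_1 = 2
520 = 2·177 + 166, so a_2 = 2
177 = 1·166 + 11, so a_3 = 1
166 = 15·11 + 1, so a_4 = 15
11 = 11·1 + 0, so a_5 = 11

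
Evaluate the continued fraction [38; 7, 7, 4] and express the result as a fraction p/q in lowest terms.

Starting at the tail and folding back:
Start with 4.
7 + 1/(4/1) = 7 + 1/4 = 29/4
7 + 1/(29/4) = 7 + 4/29 = 207/29
38 + 1/(207/29) = 38 + 29/207 = 7895/207

7895/207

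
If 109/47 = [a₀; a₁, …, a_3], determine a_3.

2

Run the Euclidean algorithm, recording each quotient:
109 = 2·47 + 15, so a_0 = 2
47 = 3·15 + 2, so a_1 = 3
15 = 7·2 + 1, so a_2 = 7
2 = 2·1 + 0, so a_3 = 2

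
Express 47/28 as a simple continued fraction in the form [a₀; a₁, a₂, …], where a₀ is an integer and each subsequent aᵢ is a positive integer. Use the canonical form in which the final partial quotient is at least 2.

Apply division with remainder until the remainder is 0:
⌊47/28⌋ = 1, remainder 19
⌊28/19⌋ = 1, remainder 9
⌊19/9⌋ = 2, remainder 1
⌊9/1⌋ = 9, remainder 0

[1; 1, 2, 9]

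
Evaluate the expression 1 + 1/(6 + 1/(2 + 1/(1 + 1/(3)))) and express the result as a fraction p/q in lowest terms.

Work from the innermost term outward:
Start with 3.
1 + 1/(3/1) = 1 + 1/3 = 4/3
2 + 1/(4/3) = 2 + 3/4 = 11/4
6 + 1/(11/4) = 6 + 4/11 = 70/11
1 + 1/(70/11) = 1 + 11/70 = 81/70

81/70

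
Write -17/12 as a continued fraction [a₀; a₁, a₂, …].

Run the Euclidean algorithm, recording each quotient:
-17 ÷ 12 → quotient -2, remainder 7
12 ÷ 7 → quotient 1, remainder 5
7 ÷ 5 → quotient 1, remainder 2
5 ÷ 2 → quotient 2, remainder 1
2 ÷ 1 → quotient 2, remainder 0

[-2; 1, 1, 2, 2]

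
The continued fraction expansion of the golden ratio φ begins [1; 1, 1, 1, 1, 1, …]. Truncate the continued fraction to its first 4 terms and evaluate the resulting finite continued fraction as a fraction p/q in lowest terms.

5/3

Use the convergent recurrence hₖ = aₖ·hₖ₋₁ + hₖ₋₂ (and likewise for the denominators kₖ):
a_0 = 1: 1/1
a_1 = 1: 2/1
a_2 = 1: 3/2
a_3 = 1: 5/3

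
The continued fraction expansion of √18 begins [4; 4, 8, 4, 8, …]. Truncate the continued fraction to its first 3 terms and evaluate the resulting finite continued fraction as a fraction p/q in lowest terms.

140/33

Work from the innermost term outward:
Start with 8.
4 + 1/(8/1) = 4 + 1/8 = 33/8
4 + 1/(33/8) = 4 + 8/33 = 140/33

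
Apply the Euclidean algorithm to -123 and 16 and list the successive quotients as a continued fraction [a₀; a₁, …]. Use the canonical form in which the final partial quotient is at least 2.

-123 = -8·16 + 5, so a_0 = -8
16 = 3·5 + 1, so a_1 = 3
5 = 5·1 + 0, so a_2 = 5

[-8; 3, 5]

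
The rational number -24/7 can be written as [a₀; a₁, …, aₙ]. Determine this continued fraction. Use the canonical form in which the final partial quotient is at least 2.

[-4; 1, 1, 3]

⌊-24/7⌋ = -4, remainder 4
⌊7/4⌋ = 1, remainder 3
⌊4/3⌋ = 1, remainder 1
⌊3/1⌋ = 3, remainder 0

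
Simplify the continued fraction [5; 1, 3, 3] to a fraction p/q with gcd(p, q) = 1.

a_0 = 5: 5/1
a_1 = 1: 6/1
a_2 = 3: 23/4
a_3 = 3: 75/13

75/13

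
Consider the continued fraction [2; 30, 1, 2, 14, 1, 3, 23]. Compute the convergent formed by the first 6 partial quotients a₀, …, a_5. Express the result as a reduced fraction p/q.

Start with 1.
14 + 1/(1/1) = 14 + 1/1 = 15/1
2 + 1/(15/1) = 2 + 1/15 = 31/15
1 + 1/(31/15) = 1 + 15/31 = 46/31
30 + 1/(46/31) = 30 + 31/46 = 1411/46
2 + 1/(1411/46) = 2 + 46/1411 = 2868/1411

2868/1411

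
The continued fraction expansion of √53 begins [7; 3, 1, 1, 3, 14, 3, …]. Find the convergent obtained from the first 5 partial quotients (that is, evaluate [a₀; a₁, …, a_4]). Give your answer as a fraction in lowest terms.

182/25

Start with 3.
1 + 1/(3/1) = 1 + 1/3 = 4/3
1 + 1/(4/3) = 1 + 3/4 = 7/4
3 + 1/(7/4) = 3 + 4/7 = 25/7
7 + 1/(25/7) = 7 + 7/25 = 182/25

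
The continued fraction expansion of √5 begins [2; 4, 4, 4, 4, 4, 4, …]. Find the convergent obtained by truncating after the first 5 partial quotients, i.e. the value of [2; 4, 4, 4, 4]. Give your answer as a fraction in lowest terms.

a_0 = 2: 2/1
a_1 = 4: 9/4
a_2 = 4: 38/17
a_3 = 4: 161/72
a_4 = 4: 682/305

682/305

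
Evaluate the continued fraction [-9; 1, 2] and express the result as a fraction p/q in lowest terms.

-25/3

a_0 = -9: -9/1
a_1 = 1: -8/1
a_2 = 2: -25/3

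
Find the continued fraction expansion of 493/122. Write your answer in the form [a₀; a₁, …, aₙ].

[4; 24, 2, 2]

⌊493/122⌋ = 4, remainder 5
⌊122/5⌋ = 24, remainder 2
⌊5/2⌋ = 2, remainder 1
⌊2/1⌋ = 2, remainder 0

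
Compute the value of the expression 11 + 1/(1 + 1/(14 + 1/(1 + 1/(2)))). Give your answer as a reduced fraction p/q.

561/47

a_0 = 11: 11/1
a_1 = 1: 12/1
a_2 = 14: 179/15
a_3 = 1: 191/16
a_4 = 2: 561/47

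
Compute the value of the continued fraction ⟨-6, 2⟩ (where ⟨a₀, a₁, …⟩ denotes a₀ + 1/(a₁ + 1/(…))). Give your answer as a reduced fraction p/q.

-11/2

Starting at the tail and folding back:
Start with 2.
-6 + 1/(2/1) = -6 + 1/2 = -11/2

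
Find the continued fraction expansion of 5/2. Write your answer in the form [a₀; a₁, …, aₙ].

[2; 2]

⌊5/2⌋ = 2, remainder 1
⌊2/1⌋ = 2, remainder 0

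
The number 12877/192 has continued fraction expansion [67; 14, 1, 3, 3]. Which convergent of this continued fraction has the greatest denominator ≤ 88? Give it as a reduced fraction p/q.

List convergents until the denominator exceeds the bound:
a_0 = 67: 67/1  (≤ bound)
a_1 = 14: 939/14  (≤ bound)
a_2 = 1: 1006/15  (≤ bound)
a_3 = 3: 3957/59  (≤ bound)
a_4 = 3: 12877/192  (> 88, stop)

3957/59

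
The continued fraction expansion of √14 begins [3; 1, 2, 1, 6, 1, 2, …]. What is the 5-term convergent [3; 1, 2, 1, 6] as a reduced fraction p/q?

Build up convergents one term at a time:
a_0 = 3: 3/1
a_1 = 1: 4/1
a_2 = 2: 11/3
a_3 = 1: 15/4
a_4 = 6: 101/27

101/27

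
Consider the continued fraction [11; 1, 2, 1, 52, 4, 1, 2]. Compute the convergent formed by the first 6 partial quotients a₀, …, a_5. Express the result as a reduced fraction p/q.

9963/848

a_0 = 11: 11/1
a_1 = 1: 12/1
a_2 = 2: 35/3
a_3 = 1: 47/4
a_4 = 52: 2479/211
a_5 = 4: 9963/848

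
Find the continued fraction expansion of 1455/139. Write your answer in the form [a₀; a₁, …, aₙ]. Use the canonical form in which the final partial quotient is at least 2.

[10; 2, 7, 4, 2]

1455 = 10·139 + 65, so a_0 = 10
139 = 2·65 + 9, so a_1 = 2
65 = 7·9 + 2, so a_2 = 7
9 = 4·2 + 1, so a_3 = 4
2 = 2·1 + 0, so a_4 = 2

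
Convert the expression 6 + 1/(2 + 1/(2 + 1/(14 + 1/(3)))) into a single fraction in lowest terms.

Start with 3.
14 + 1/(3/1) = 14 + 1/3 = 43/3
2 + 1/(43/3) = 2 + 3/43 = 89/43
2 + 1/(89/43) = 2 + 43/89 = 221/89
6 + 1/(221/89) = 6 + 89/221 = 1415/221

1415/221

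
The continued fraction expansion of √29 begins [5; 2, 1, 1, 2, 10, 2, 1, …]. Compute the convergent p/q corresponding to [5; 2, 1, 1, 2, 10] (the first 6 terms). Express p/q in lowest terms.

Collapse the nested fraction from the inside out:
Start with 10.
2 + 1/(10/1) = 2 + 1/10 = 21/10
1 + 1/(21/10) = 1 + 10/21 = 31/21
1 + 1/(31/21) = 1 + 21/31 = 52/31
2 + 1/(52/31) = 2 + 31/52 = 135/52
5 + 1/(135/52) = 5 + 52/135 = 727/135

727/135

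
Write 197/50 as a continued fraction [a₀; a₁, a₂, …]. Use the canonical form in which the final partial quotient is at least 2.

Apply division with remainder until the remainder is 0:
⌊197/50⌋ = 3, remainder 47
⌊50/47⌋ = 1, remainder 3
⌊47/3⌋ = 15, remainder 2
⌊3/2⌋ = 1, remainder 1
⌊2/1⌋ = 2, remainder 0

[3; 1, 15, 1, 2]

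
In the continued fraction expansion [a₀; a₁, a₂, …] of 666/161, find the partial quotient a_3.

7

⌊666/161⌋ = 4, remainder 22
⌊161/22⌋ = 7, remainder 7
⌊22/7⌋ = 3, remainder 1
⌊7/1⌋ = 7, remainder 0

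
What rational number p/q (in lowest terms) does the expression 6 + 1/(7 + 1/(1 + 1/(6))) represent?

Start with 6.
1 + 1/(6/1) = 1 + 1/6 = 7/6
7 + 1/(7/6) = 7 + 6/7 = 55/7
6 + 1/(55/7) = 6 + 7/55 = 337/55

337/55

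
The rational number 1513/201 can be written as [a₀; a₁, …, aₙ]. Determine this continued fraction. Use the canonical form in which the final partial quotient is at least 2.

[7; 1, 1, 8, 1, 1, 1, 3]

⌊1513/201⌋ = 7, remainder 106
⌊201/106⌋ = 1, remainder 95
⌊106/95⌋ = 1, remainder 11
⌊95/11⌋ = 8, remainder 7
⌊11/7⌋ = 1, remainder 4
⌊7/4⌋ = 1, remainder 3
⌊4/3⌋ = 1, remainder 1
⌊3/1⌋ = 3, remainder 0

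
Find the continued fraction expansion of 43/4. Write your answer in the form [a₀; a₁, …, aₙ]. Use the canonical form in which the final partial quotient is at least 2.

43 ÷ 4 → quotient 10, remainder 3
4 ÷ 3 → quotient 1, remainder 1
3 ÷ 1 → quotient 3, remainder 0

[10; 1, 3]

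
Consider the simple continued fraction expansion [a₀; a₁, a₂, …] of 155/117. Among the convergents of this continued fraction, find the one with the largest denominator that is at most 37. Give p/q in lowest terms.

49/37

List convergents until the denominator exceeds the bound:
a_0 = 1: 1/1  (≤ bound)
a_1 = 3: 4/3  (≤ bound)
a_2 = 12: 49/37  (≤ bound)
a_3 = 1: 53/40  (> 37, stop)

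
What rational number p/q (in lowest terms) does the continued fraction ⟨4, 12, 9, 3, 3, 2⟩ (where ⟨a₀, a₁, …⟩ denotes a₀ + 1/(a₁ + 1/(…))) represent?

a_0 = 4: 4/1
a_1 = 12: 49/12
a_2 = 9: 445/109
a_3 = 3: 1384/339
a_4 = 3: 4597/1126
a_5 = 2: 10578/2591

10578/2591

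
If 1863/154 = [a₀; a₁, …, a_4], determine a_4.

3

⌊1863/154⌋ = 12, remainder 15
⌊154/15⌋ = 10, remainder 4
⌊15/4⌋ = 3, remainder 3
⌊4/3⌋ = 1, remainder 1
⌊3/1⌋ = 3, remainder 0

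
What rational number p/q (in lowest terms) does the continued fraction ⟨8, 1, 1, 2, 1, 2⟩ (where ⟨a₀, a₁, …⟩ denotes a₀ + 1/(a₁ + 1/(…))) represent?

a_0 = 8: 8/1
a_1 = 1: 9/1
a_2 = 1: 17/2
a_3 = 2: 43/5
a_4 = 1: 60/7
a_5 = 2: 163/19

163/19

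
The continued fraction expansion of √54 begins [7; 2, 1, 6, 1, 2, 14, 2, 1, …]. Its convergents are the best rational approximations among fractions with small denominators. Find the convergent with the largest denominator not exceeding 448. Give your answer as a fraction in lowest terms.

485/66

a_0 = 7: 7/1  (≤ bound)
a_1 = 2: 15/2  (≤ bound)
a_2 = 1: 22/3  (≤ bound)
a_3 = 6: 147/20  (≤ bound)
a_4 = 1: 169/23  (≤ bound)
a_5 = 2: 485/66  (≤ bound)
a_6 = 14: 6959/947  (> 448, stop)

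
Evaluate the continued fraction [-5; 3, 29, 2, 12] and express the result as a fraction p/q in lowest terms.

-10443/2236

a_0 = -5: -5/1
a_1 = 3: -14/3
a_2 = 29: -411/88
a_3 = 2: -836/179
a_4 = 12: -10443/2236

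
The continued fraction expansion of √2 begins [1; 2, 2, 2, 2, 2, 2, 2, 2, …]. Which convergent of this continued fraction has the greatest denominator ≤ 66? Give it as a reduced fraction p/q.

41/29

List convergents until the denominator exceeds the bound:
a_0 = 1: 1/1  (≤ bound)
a_1 = 2: 3/2  (≤ bound)
a_2 = 2: 7/5  (≤ bound)
a_3 = 2: 17/12  (≤ bound)
a_4 = 2: 41/29  (≤ bound)
a_5 = 2: 99/70  (> 66, stop)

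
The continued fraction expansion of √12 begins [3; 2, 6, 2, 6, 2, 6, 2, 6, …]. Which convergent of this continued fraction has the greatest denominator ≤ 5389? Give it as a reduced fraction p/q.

8733/2521

a_0 = 3: 3/1  (≤ bound)
a_1 = 2: 7/2  (≤ bound)
a_2 = 6: 45/13  (≤ bound)
a_3 = 2: 97/28  (≤ bound)
a_4 = 6: 627/181  (≤ bound)
a_5 = 2: 1351/390  (≤ bound)
a_6 = 6: 8733/2521  (≤ bound)
a_7 = 2: 18817/5432  (> 5389, stop)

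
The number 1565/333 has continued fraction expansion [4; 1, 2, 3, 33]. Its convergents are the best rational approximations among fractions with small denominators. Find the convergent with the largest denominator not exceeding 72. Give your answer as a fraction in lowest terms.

47/10

List convergents until the denominator exceeds the bound:
a_0 = 4: 4/1  (≤ bound)
a_1 = 1: 5/1  (≤ bound)
a_2 = 2: 14/3  (≤ bound)
a_3 = 3: 47/10  (≤ bound)
a_4 = 33: 1565/333  (> 72, stop)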